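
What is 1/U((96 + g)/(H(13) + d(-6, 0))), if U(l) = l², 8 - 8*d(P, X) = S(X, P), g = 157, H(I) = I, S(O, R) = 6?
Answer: 2809/1024144 ≈ 0.0027428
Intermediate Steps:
d(P, X) = ¼ (d(P, X) = 1 - ⅛*6 = 1 - ¾ = ¼)
1/U((96 + g)/(H(13) + d(-6, 0))) = 1/(((96 + 157)/(13 + ¼))²) = 1/((253/(53/4))²) = 1/((253*(4/53))²) = 1/((1012/53)²) = 1/(1024144/2809) = 2809/1024144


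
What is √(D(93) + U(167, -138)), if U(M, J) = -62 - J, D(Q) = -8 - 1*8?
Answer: 2*√15 ≈ 7.7460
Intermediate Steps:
D(Q) = -16 (D(Q) = -8 - 8 = -16)
√(D(93) + U(167, -138)) = √(-16 + (-62 - 1*(-138))) = √(-16 + (-62 + 138)) = √(-16 + 76) = √60 = 2*√15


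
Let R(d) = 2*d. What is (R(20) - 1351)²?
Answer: 1718721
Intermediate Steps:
(R(20) - 1351)² = (2*20 - 1351)² = (40 - 1351)² = (-1311)² = 1718721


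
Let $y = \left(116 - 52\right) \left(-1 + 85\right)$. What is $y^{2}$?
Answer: $28901376$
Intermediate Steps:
$y = 5376$ ($y = 64 \cdot 84 = 5376$)
$y^{2} = 5376^{2} = 28901376$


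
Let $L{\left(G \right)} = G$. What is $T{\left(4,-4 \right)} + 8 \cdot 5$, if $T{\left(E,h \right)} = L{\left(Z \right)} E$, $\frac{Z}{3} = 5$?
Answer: $100$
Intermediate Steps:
$Z = 15$ ($Z = 3 \cdot 5 = 15$)
$T{\left(E,h \right)} = 15 E$
$T{\left(4,-4 \right)} + 8 \cdot 5 = 15 \cdot 4 + 8 \cdot 5 = 60 + 40 = 100$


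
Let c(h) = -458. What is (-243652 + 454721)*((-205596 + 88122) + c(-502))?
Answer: -24891789308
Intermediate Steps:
(-243652 + 454721)*((-205596 + 88122) + c(-502)) = (-243652 + 454721)*((-205596 + 88122) - 458) = 211069*(-117474 - 458) = 211069*(-117932) = -24891789308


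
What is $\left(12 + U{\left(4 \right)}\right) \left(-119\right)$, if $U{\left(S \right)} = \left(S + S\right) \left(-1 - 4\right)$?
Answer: $3332$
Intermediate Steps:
$U{\left(S \right)} = - 10 S$ ($U{\left(S \right)} = 2 S \left(-5\right) = - 10 S$)
$\left(12 + U{\left(4 \right)}\right) \left(-119\right) = \left(12 - 40\right) \left(-119\right) = \left(-28\right) \left(-119\right) = 3332$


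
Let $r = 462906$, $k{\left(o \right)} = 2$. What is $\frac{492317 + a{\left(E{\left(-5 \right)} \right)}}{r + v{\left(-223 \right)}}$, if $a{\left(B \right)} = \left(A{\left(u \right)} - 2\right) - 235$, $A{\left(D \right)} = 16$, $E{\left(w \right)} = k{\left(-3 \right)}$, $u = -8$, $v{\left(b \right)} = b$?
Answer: $\frac{492096}{462683} \approx 1.0636$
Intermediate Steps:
$E{\left(w \right)} = 2$
$a{\left(B \right)} = -221$ ($a{\left(B \right)} = \left(16 - 2\right) - 235 = 14 - 235 = -221$)
$\frac{492317 + a{\left(E{\left(-5 \right)} \right)}}{r + v{\left(-223 \right)}} = \frac{492317 - 221}{462906 - 223} = \frac{492096}{462683}$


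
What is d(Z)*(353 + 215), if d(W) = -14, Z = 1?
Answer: -7952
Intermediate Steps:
d(Z)*(353 + 215) = -14*(353 + 215) = -14*568 = -7952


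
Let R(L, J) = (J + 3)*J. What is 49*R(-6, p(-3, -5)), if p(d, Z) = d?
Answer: 0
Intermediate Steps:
R(L, J) = J*(3 + J) (R(L, J) = (3 + J)*J = J*(3 + J))
49*R(-6, p(-3, -5)) = 49*(-3*(3 - 3)) = 49*(-3*0) = 49*0 = 0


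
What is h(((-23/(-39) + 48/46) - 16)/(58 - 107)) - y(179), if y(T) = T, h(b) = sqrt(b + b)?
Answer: -179 + sqrt(471822)/897 ≈ -178.23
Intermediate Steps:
h(b) = sqrt(2)*sqrt(b) (h(b) = sqrt(2*b) = sqrt(2)*sqrt(b))
h(((-23/(-39) + 48/46) - 16)/(58 - 107)) - y(179) = sqrt(2)*sqrt(((-23/(-39) + 48/46) - 16)/(58 - 107)) - 1*179 = sqrt(2)*sqrt(((-23*(-1/39) + 48*(1/46)) - 16)/(-49)) - 179 = sqrt(2)*sqrt(((23/39 + 24/23) - 16)*(-1/49)) - 179 = sqrt(2)*sqrt((1465/897 - 16)*(-1/49)) - 179 = sqrt(2)*sqrt(-12887/897*(-1/49)) - 179 = sqrt(2)*sqrt(263/897) - 179 = sqrt(2)*(sqrt(235911)/897) - 179 = sqrt(471822)/897 - 179 = -179 + sqrt(471822)/897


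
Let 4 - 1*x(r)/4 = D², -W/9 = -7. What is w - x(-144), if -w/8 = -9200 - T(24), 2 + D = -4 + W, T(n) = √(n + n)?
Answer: 86580 + 32*√3 ≈ 86635.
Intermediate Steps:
W = 63 (W = -9*(-7) = 63)
T(n) = √2*√n (T(n) = √(2*n) = √2*√n)
D = 57 (D = -2 + (-4 + 63) = -2 + 59 = 57)
w = 73600 + 32*√3 (w = -8*(-9200 - √2*√24) = -8*(-9200 - √2*2*√6) = -8*(-9200 - 4*√3) = 73600 + 32*√3 ≈ 73655.)
x(r) = -12980 (x(r) = 16 - 4*57² = 16 - 4*3249 = 16 - 12996 = -12980)
w - x(-144) = (73600 + 32*√3) - 1*(-12980) = (73600 + 32*√3) + 12980 = 86580 + 32*√3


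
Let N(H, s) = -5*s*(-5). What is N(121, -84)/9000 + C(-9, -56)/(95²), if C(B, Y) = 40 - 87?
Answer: -12917/54150 ≈ -0.23854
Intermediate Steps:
N(H, s) = 25*s
C(B, Y) = -47
N(121, -84)/9000 + C(-9, -56)/(95²) = (25*(-84))/9000 - 47/(95²) = -2100*1/9000 - 47/9025 = -7/30 - 47*1/9025 = -7/30 - 47/9025 = -12917/54150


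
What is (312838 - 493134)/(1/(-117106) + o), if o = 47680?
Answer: -21113743376/5583614079 ≈ -3.7814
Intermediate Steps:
(312838 - 493134)/(1/(-117106) + o) = (312838 - 493134)/(1/(-117106) + 47680) = -180296/(-1/117106 + 47680) = -180296/5583614079/117106 = -180296*117106/5583614079 = -21113743376/5583614079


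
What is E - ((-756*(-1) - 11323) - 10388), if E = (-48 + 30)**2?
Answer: 21279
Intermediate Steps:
E = 324 (E = (-18)**2 = 324)
E - ((-756*(-1) - 11323) - 10388) = 324 - ((-756*(-1) - 11323) - 10388) = 324 - ((756 - 11323) - 10388) = 324 - (-10567 - 10388) = 324 - 1*(-20955) = 324 + 20955 = 21279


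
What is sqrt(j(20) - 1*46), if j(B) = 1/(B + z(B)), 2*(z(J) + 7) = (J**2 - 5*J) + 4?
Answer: I*sqrt(1252185)/165 ≈ 6.7819*I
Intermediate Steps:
z(J) = -5 + J**2/2 - 5*J/2 (z(J) = -7 + ((J**2 - 5*J) + 4)/2 = -7 + (4 + J**2 - 5*J)/2 = -7 + (2 + J**2/2 - 5*J/2) = -5 + J**2/2 - 5*J/2)
j(B) = 1/(-5 + B**2/2 - 3*B/2) (j(B) = 1/(B + (-5 + B**2/2 - 5*B/2)) = 1/(-5 + B**2/2 - 3*B/2))
sqrt(j(20) - 1*46) = sqrt(2/(-10 + 20**2 - 3*20) - 1*46) = sqrt(2/(-10 + 400 - 60) - 46) = sqrt(2/330 - 46) = sqrt(2*(1/330) - 46) = sqrt(1/165 - 46) = sqrt(-7589/165) = I*sqrt(1252185)/165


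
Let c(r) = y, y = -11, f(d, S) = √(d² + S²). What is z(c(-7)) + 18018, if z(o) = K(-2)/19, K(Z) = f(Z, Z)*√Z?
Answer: 18018 + 4*I/19 ≈ 18018.0 + 0.21053*I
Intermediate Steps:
f(d, S) = √(S² + d²)
c(r) = -11
K(Z) = √2*√Z*√(Z²) (K(Z) = √(Z² + Z²)*√Z = √(2*Z²)*√Z = (√2*√(Z²))*√Z = √2*√Z*√(Z²))
z(o) = 4*I/19 (z(o) = (√2*√(-2)*√((-2)²))/19 = (√2*(I*√2)*√4)*(1/19) = (√2*(I*√2)*2)*(1/19) = (4*I)*(1/19) = 4*I/19)
z(c(-7)) + 18018 = 4*I/19 + 18018 = 18018 + 4*I/19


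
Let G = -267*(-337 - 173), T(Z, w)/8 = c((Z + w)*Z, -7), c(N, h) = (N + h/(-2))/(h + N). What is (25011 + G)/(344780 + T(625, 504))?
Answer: 18955369143/40548103178 ≈ 0.46748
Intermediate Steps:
c(N, h) = (N - h/2)/(N + h) (c(N, h) = (N + h*(-1/2))/(N + h) = (N - h/2)/(N + h))
T(Z, w) = 8*(7/2 + Z*(Z + w))/(-7 + Z*(Z + w)) (T(Z, w) = 8*(((Z + w)*Z - 1/2*(-7))/((Z + w)*Z - 7)) = 8*((Z*(Z + w) + 7/2)/(Z*(Z + w) - 7)) = 8*((7/2 + Z*(Z + w))/(-7 + Z*(Z + w))) = 8*(7/2 + Z*(Z + w))/(-7 + Z*(Z + w)))
G = 136170 (G = -267*(-510) = 136170)
(25011 + G)/(344780 + T(625, 504)) = (25011 + 136170)/(344780 + 4*(7 + 2*625*(625 + 504))/(-7 + 625*(625 + 504))) = 161181/(344780 + 4*(7 + 2*625*1129)/(-7 + 625*1129)) = 161181/(344780 + 4*(7 + 1411250)/(-7 + 705625)) = 161181/(344780 + 4*1411257/705618) = 161181/(344780 + 4*(1/705618)*1411257) = 161181/(344780 + 940838/117603) = 161181/(40548103178/117603) = 161181*(117603/40548103178) = 18955369143/40548103178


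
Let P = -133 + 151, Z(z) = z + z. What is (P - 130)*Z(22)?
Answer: -4928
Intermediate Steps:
Z(z) = 2*z
P = 18
(P - 130)*Z(22) = (18 - 130)*(2*22) = -112*44 = -4928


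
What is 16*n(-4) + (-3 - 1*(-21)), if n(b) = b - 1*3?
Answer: -94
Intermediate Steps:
n(b) = -3 + b (n(b) = b - 3 = -3 + b)
16*n(-4) + (-3 - 1*(-21)) = 16*(-3 - 4) + (-3 - 1*(-21)) = 16*(-7) + (-3 + 21) = -112 + 18 = -94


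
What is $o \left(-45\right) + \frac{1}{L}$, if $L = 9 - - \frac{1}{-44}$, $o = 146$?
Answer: $- \frac{2595106}{395} \approx -6569.9$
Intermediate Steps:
$L = \frac{395}{44}$ ($L = 9 - \left(-1\right) \left(- \frac{1}{44}\right) = 9 - \frac{1}{44} = \frac{395}{44} \approx 8.9773$)
$o \left(-45\right) + \frac{1}{L} = 146 \left(-45\right) + \frac{1}{\frac{395}{44}} = -6570 + \frac{44}{395} = - \frac{2595106}{395}$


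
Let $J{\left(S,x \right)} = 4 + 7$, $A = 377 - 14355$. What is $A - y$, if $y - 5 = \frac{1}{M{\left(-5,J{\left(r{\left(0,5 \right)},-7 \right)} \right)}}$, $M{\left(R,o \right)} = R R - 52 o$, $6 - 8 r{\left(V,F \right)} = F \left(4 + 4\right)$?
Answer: $- \frac{7648700}{547} \approx -13983.0$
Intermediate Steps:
$r{\left(V,F \right)} = \frac{3}{4} - F$ ($r{\left(V,F \right)} = \frac{3}{4} - \frac{F \left(4 + 4\right)}{8} = \frac{3}{4} - \frac{F 8}{8} = \frac{3}{4} - \frac{8 F}{8} = \frac{3}{4} - F$)
$A = -13978$
$J{\left(S,x \right)} = 11$
$M{\left(R,o \right)} = R^{2} - 52 o$
$y = \frac{2734}{547}$ ($y = 5 + \frac{1}{\left(-5\right)^{2} - 572} = 5 + \frac{1}{25 - 572} = 5 + \frac{1}{-547} = 5 - \frac{1}{547} = \frac{2734}{547} \approx 4.9982$)
$A - y = -13978 - \frac{2734}{547} = - \frac{7648700}{547}$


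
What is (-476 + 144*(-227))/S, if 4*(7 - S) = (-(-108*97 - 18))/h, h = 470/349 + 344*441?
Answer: -3511746970448/739401121 ≈ -4749.4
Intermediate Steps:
h = 52945166/349 (h = 470*(1/349) + 151704 = 470/349 + 151704 = 52945166/349 ≈ 1.5171e+5)
S = 739401121/105890332 (S = 7 - (-(-108*97 - 18))/(4*52945166/349) = 7 - (-(-10476 - 18))*349/(4*52945166) = 7 - (-1*(-10494))*349/(4*52945166) = 7 - 5247*349/(2*52945166) = 7 - 1/4*1831203/26472583 = 7 - 1831203/105890332 = 739401121/105890332 ≈ 6.9827)
(-476 + 144*(-227))/S = (-476 + 144*(-227))/(739401121/105890332) = (-476 - 32688)*(105890332/739401121) = -33164*105890332/739401121 = -3511746970448/739401121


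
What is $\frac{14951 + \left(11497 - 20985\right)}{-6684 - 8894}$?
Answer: $- \frac{5463}{15578} \approx -0.35069$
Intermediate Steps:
$\frac{14951 + \left(11497 - 20985\right)}{-6684 - 8894} = \frac{14951 - 9488}{-15578} = 5463 \left(- \frac{1}{15578}\right) = - \frac{5463}{15578}$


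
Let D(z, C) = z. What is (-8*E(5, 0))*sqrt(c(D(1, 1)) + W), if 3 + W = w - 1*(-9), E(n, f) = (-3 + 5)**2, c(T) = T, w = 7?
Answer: -32*sqrt(14) ≈ -119.73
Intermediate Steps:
E(n, f) = 4 (E(n, f) = 2**2 = 4)
W = 13 (W = -3 + (7 - 1*(-9)) = -3 + (7 + 9) = -3 + 16 = 13)
(-8*E(5, 0))*sqrt(c(D(1, 1)) + W) = (-8*4)*sqrt(1 + 13) = -32*sqrt(14)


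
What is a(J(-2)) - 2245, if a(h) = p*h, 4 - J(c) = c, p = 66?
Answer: -1849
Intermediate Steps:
J(c) = 4 - c
a(h) = 66*h
a(J(-2)) - 2245 = 66*(4 - 1*(-2)) - 2245 = 66*(4 + 2) - 2245 = 66*6 - 2245 = 396 - 2245 = -1849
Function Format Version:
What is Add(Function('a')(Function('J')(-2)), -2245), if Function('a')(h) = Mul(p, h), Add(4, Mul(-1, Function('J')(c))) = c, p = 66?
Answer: -1849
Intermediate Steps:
Function('J')(c) = Add(4, Mul(-1, c))
Function('a')(h) = Mul(66, h)
Add(Function('a')(Function('J')(-2)), -2245) = Add(Mul(66, Add(4, Mul(-1, -2))), -2245) = Add(Mul(66, Add(4, 2)), -2245) = Add(Mul(66, 6), -2245) = Add(396, -2245) = -1849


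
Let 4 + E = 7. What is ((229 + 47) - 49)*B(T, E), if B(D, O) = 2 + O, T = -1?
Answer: 1135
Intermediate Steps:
E = 3 (E = -4 + 7 = 3)
((229 + 47) - 49)*B(T, E) = ((229 + 47) - 49)*(2 + 3) = (276 - 49)*5 = 227*5 = 1135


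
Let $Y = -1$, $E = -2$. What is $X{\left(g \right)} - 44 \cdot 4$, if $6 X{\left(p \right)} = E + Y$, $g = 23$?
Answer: $- \frac{353}{2} \approx -176.5$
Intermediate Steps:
$X{\left(p \right)} = - \frac{1}{2}$ ($X{\left(p \right)} = \frac{-2 - 1}{6} = \frac{1}{6} \left(-3\right) = - \frac{1}{2}$)
$X{\left(g \right)} - 44 \cdot 4 = - \frac{1}{2} - 44 \cdot 4 = - \frac{1}{2} - 176 = - \frac{353}{2}$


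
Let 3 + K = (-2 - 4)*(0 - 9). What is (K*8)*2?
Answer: 816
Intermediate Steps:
K = 51 (K = -3 + (-2 - 4)*(0 - 9) = -3 - 6*(-9) = -3 + 54 = 51)
(K*8)*2 = (51*8)*2 = 408*2 = 816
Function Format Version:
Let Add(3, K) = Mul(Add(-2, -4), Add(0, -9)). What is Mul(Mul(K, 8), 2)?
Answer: 816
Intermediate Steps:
K = 51 (K = Add(-3, Mul(Add(-2, -4), Add(0, -9))) = Add(-3, Mul(-6, -9)) = Add(-3, 54) = 51)
Mul(Mul(K, 8), 2) = Mul(Mul(51, 8), 2) = Mul(408, 2) = 816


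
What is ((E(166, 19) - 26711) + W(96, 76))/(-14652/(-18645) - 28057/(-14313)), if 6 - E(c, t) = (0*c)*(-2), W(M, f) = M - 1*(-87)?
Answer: -214479303090/22207177 ≈ -9658.1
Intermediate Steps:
W(M, f) = 87 + M (W(M, f) = M + 87 = 87 + M)
E(c, t) = 6 (E(c, t) = 6 - 0*c*(-2) = 6 - 0*(-2) = 6 - 1*0 = 6 + 0 = 6)
((E(166, 19) - 26711) + W(96, 76))/(-14652/(-18645) - 28057/(-14313)) = ((6 - 26711) + (87 + 96))/(-14652/(-18645) - 28057/(-14313)) = (-26705 + 183)/(-14652*(-1/18645) - 28057*(-1/14313)) = -26522/(444/565 + 28057/14313) = -26522/22207177/8086845 = -26522*8086845/22207177 = -214479303090/22207177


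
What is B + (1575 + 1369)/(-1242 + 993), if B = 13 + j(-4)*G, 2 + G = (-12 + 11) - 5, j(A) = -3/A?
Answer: -1201/249 ≈ -4.8233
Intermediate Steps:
G = -8 (G = -2 + ((-12 + 11) - 5) = -2 + (-1 - 5) = -2 - 6 = -8)
B = 7 (B = 13 - 3/(-4)*(-8) = 13 - 3*(-¼)*(-8) = 13 + (¾)*(-8) = 13 - 6 = 7)
B + (1575 + 1369)/(-1242 + 993) = 7 + (1575 + 1369)/(-1242 + 993) = 7 + 2944/(-249) = 7 + 2944*(-1/249) = 7 - 2944/249 = -1201/249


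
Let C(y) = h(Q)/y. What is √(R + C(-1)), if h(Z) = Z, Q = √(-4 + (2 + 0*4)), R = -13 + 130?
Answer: √(117 - I*√2) ≈ 10.817 - 0.06537*I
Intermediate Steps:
R = 117
Q = I*√2 (Q = √(-4 + (2 + 0)) = √(-4 + 2) = √(-2) = I*√2 ≈ 1.4142*I)
C(y) = I*√2/y (C(y) = (I*√2)/y = I*√2/y)
√(R + C(-1)) = √(117 + I*√2/(-1)) = √(117 + I*√2*(-1)) = √(117 - I*√2)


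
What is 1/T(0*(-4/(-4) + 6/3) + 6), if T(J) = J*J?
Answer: 1/36 ≈ 0.027778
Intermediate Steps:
T(J) = J²
1/T(0*(-4/(-4) + 6/3) + 6) = 1/((0*(-4/(-4) + 6/3) + 6)²) = 1/((0*(-4*(-¼) + 6*(⅓)) + 6)²) = 1/((0*(1 + 2) + 6)²) = 1/((0*3 + 6)²) = 1/((0 + 6)²) = 1/(6²) = 1/36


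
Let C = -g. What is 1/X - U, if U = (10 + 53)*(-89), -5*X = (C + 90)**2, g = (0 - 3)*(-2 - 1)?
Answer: 36787522/6561 ≈ 5607.0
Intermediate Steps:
g = 9 (g = -3*(-3) = 9)
C = -9 (C = -1*9 = -9)
X = -6561/5 (X = -(-9 + 90)**2/5 = -1/5*81**2 = -1/5*6561 = -6561/5 ≈ -1312.2)
U = -5607 (U = 63*(-89) = -5607)
1/X - U = 1/(-6561/5) - 1*(-5607) = -5/6561 + 5607 = 36787522/6561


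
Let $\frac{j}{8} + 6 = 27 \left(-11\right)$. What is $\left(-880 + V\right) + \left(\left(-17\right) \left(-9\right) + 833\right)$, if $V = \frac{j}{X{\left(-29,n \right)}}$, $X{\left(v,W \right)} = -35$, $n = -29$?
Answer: $\frac{6134}{35} \approx 175.26$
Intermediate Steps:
$j = -2424$ ($j = -48 + 8 \cdot 27 \left(-11\right) = -48 + 8 \left(-297\right) = -48 - 2376 = -2424$)
$V = \frac{2424}{35}$ ($V = - \frac{2424}{-35} = \left(-2424\right) \left(- \frac{1}{35}\right) = \frac{2424}{35} \approx 69.257$)
$\left(-880 + V\right) + \left(\left(-17\right) \left(-9\right) + 833\right) = \left(-880 + \frac{2424}{35}\right) + \left(\left(-17\right) \left(-9\right) + 833\right) = - \frac{28376}{35} + \left(153 + 833\right) = - \frac{28376}{35} + 986 = \frac{6134}{35}$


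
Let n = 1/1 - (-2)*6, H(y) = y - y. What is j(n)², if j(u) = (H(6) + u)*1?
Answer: 169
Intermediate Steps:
H(y) = 0
n = 13 (n = 1 - 1*(-12) = 1 + 12 = 13)
j(u) = u (j(u) = (0 + u)*1 = u*1 = u)
j(n)² = 13² = 169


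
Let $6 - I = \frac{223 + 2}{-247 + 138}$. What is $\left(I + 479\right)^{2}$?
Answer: $\frac{2818548100}{11881} \approx 2.3723 \cdot 10^{5}$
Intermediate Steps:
$I = \frac{879}{109}$ ($I = 6 - \frac{223 + 2}{-247 + 138} = 6 - \frac{225}{-109} = 6 - 225 \left(- \frac{1}{109}\right) = 6 - - \frac{225}{109} = 6 + \frac{225}{109} = \frac{879}{109} \approx 8.0642$)
$\left(I + 479\right)^{2} = \left(\frac{879}{109} + 479\right)^{2} = \left(\frac{53090}{109}\right)^{2} = \frac{2818548100}{11881}$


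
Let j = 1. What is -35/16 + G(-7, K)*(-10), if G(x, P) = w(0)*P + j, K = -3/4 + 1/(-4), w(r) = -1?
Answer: -355/16 ≈ -22.188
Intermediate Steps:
K = -1 (K = -3*1/4 + 1*(-1/4) = -3/4 - 1/4 = -1)
G(x, P) = 1 - P (G(x, P) = -P + 1 = 1 - P)
-35/16 + G(-7, K)*(-10) = -35/16 + (1 - 1*(-1))*(-10) = -35*1/16 + (1 + 1)*(-10) = -35/16 + 2*(-10) = -35/16 - 20 = -355/16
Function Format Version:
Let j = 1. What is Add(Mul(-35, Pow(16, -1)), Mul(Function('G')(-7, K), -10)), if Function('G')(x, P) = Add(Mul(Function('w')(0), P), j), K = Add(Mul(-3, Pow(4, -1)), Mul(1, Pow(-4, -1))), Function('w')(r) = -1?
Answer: Rational(-355, 16) ≈ -22.188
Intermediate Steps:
K = -1 (K = Add(Mul(-3, Rational(1, 4)), Mul(1, Rational(-1, 4))) = Add(Rational(-3, 4), Rational(-1, 4)) = -1)
Function('G')(x, P) = Add(1, Mul(-1, P)) (Function('G')(x, P) = Add(Mul(-1, P), 1) = Add(1, Mul(-1, P)))
Add(Mul(-35, Pow(16, -1)), Mul(Function('G')(-7, K), -10)) = Add(Mul(-35, Pow(16, -1)), Mul(Add(1, Mul(-1, -1)), -10)) = Add(Mul(-35, Rational(1, 16)), Mul(Add(1, 1), -10)) = Add(Rational(-35, 16), Mul(2, -10)) = Add(Rational(-35, 16), -20) = Rational(-355, 16)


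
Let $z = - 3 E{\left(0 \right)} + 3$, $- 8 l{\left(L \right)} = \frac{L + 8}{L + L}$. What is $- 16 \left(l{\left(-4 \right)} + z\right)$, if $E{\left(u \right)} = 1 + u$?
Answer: $-1$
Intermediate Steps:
$l{\left(L \right)} = - \frac{8 + L}{16 L}$ ($l{\left(L \right)} = - \frac{\left(L + 8\right) \frac{1}{L + L}}{8} = - \frac{\left(8 + L\right) \frac{1}{2 L}}{8} = - \frac{\frac{1}{2} \frac{1}{L} \left(8 + L\right)}{8} = - \frac{8 + L}{16 L}$)
$z = 0$ ($z = - 3 \left(1 + 0\right) + 3 = \left(-3\right) 1 + 3 = -3 + 3 = 0$)
$- 16 \left(l{\left(-4 \right)} + z\right) = - 16 \left(\frac{-8 - -4}{16 \left(-4\right)} + 0\right) = - 16 \left(\frac{1}{16} \left(- \frac{1}{4}\right) \left(-8 + 4\right) + 0\right) = - 16 \left(\frac{1}{16} \left(- \frac{1}{4}\right) \left(-4\right) + 0\right) = - 16 \left(\frac{1}{16} + 0\right) = \left(-16\right) \frac{1}{16} = -1$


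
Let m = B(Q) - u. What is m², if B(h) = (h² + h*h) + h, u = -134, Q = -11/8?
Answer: 19053225/1024 ≈ 18607.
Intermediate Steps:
Q = -11/8 (Q = -11*⅛ = -11/8 ≈ -1.3750)
B(h) = h + 2*h² (B(h) = (h² + h²) + h = 2*h² + h = h + 2*h²)
m = 4365/32 (m = -11*(1 + 2*(-11/8))/8 - 1*(-134) = -11*(1 - 11/4)/8 + 134 = -11/8*(-7/4) + 134 = 77/32 + 134 = 4365/32 ≈ 136.41)
m² = (4365/32)² = 19053225/1024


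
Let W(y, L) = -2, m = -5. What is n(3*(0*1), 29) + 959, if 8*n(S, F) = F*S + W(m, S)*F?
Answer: 3807/4 ≈ 951.75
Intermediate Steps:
n(S, F) = -F/4 + F*S/8 (n(S, F) = (F*S - 2*F)/8 = (-2*F + F*S)/8 = -F/4 + F*S/8)
n(3*(0*1), 29) + 959 = (⅛)*29*(-2 + 3*(0*1)) + 959 = (⅛)*29*(-2 + 3*0) + 959 = (⅛)*29*(-2 + 0) + 959 = (⅛)*29*(-2) + 959 = -29/4 + 959 = 3807/4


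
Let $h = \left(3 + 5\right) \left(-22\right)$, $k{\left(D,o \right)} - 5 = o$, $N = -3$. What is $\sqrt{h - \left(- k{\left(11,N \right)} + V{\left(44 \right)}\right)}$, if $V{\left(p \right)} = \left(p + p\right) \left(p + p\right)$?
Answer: $i \sqrt{7918} \approx 88.983 i$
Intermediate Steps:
$V{\left(p \right)} = 4 p^{2}$ ($V{\left(p \right)} = 2 p 2 p = 4 p^{2}$)
$k{\left(D,o \right)} = 5 + o$
$h = -176$ ($h = 8 \left(-22\right) = -176$)
$\sqrt{h - \left(- k{\left(11,N \right)} + V{\left(44 \right)}\right)} = \sqrt{-176 + \left(\left(5 - 3\right) - 4 \cdot 44^{2}\right)} = \sqrt{-176 + \left(2 - 4 \cdot 1936\right)} = \sqrt{-176 + \left(2 - 7744\right)} = \sqrt{-176 - 7742} = \sqrt{-7918} = i \sqrt{7918}$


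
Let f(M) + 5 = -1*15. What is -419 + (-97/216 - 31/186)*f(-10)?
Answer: -21961/54 ≈ -406.69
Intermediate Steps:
f(M) = -20 (f(M) = -5 - 1*15 = -5 - 15 = -20)
-419 + (-97/216 - 31/186)*f(-10) = -419 + (-97/216 - 31/186)*(-20) = -419 + (-97*1/216 - 31*1/186)*(-20) = -419 + (-97/216 - ⅙)*(-20) = -419 - 133/216*(-20) = -419 + 665/54 = -21961/54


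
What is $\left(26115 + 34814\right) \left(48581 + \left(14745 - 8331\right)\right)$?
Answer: $3350790355$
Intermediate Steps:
$\left(26115 + 34814\right) \left(48581 + \left(14745 - 8331\right)\right) = 60929 \left(48581 + \left(14745 - 8331\right)\right) = 60929 \left(48581 + 6414\right) = 60929 \cdot 54995 = 3350790355$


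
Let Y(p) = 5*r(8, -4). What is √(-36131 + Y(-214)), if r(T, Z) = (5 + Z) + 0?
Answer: 9*I*√446 ≈ 190.07*I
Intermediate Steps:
r(T, Z) = 5 + Z
Y(p) = 5 (Y(p) = 5*(5 - 4) = 5*1 = 5)
√(-36131 + Y(-214)) = √(-36131 + 5) = √(-36126) = 9*I*√446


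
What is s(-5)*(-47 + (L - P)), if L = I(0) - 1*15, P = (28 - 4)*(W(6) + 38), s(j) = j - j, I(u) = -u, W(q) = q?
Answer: 0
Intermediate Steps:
s(j) = 0
P = 1056 (P = (28 - 4)*(6 + 38) = 24*44 = 1056)
L = -15 (L = -1*0 - 1*15 = 0 - 15 = -15)
s(-5)*(-47 + (L - P)) = 0*(-47 + (-15 - 1*1056)) = 0*(-47 + (-15 - 1056)) = 0*(-47 - 1071) = 0*(-1118) = 0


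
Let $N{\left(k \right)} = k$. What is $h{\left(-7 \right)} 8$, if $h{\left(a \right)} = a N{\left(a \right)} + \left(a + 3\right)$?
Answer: $360$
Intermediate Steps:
$h{\left(a \right)} = 3 + a + a^{2}$ ($h{\left(a \right)} = a a + \left(a + 3\right) = a^{2} + \left(3 + a\right) = 3 + a + a^{2}$)
$h{\left(-7 \right)} 8 = \left(3 - 7 + \left(-7\right)^{2}\right) 8 = \left(3 - 7 + 49\right) 8 = 45 \cdot 8 = 360$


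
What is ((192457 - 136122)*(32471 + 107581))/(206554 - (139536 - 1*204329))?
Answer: 2629943140/90449 ≈ 29077.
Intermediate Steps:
((192457 - 136122)*(32471 + 107581))/(206554 - (139536 - 1*204329)) = (56335*140052)/(206554 - (139536 - 204329)) = 7889829420/(206554 - 1*(-64793)) = 7889829420/(206554 + 64793) = 7889829420/271347 = 7889829420*(1/271347) = 2629943140/90449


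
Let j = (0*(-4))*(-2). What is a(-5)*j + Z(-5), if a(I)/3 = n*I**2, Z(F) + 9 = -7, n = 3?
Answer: -16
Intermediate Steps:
Z(F) = -16 (Z(F) = -9 - 7 = -16)
j = 0 (j = 0*(-2) = 0)
a(I) = 9*I**2 (a(I) = 3*(3*I**2) = 9*I**2)
a(-5)*j + Z(-5) = (9*(-5)**2)*0 - 16 = (9*25)*0 - 16 = 225*0 - 16 = 0 - 16 = -16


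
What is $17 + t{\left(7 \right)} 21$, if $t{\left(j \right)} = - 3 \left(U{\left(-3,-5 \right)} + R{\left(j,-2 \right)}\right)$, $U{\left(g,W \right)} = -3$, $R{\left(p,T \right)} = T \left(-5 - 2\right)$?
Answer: $-676$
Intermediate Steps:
$R{\left(p,T \right)} = - 7 T$ ($R{\left(p,T \right)} = T \left(-7\right) = - 7 T$)
$t{\left(j \right)} = -33$ ($t{\left(j \right)} = - 3 \left(-3 - -14\right) = - 3 \left(-3 + 14\right) = \left(-3\right) 11 = -33$)
$17 + t{\left(7 \right)} 21 = 17 - 693 = -676$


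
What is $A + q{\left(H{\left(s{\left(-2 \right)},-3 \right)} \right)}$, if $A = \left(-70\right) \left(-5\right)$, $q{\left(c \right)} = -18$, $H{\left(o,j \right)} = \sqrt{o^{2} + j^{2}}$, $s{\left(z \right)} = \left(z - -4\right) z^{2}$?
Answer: $332$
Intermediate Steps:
$s{\left(z \right)} = z^{2} \left(4 + z\right)$ ($s{\left(z \right)} = \left(z + 4\right) z^{2} = \left(4 + z\right) z^{2} = z^{2} \left(4 + z\right)$)
$H{\left(o,j \right)} = \sqrt{j^{2} + o^{2}}$
$A = 350$
$A + q{\left(H{\left(s{\left(-2 \right)},-3 \right)} \right)} = 350 - 18 = 332$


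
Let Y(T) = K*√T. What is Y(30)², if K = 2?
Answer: 120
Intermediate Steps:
Y(T) = 2*√T
Y(30)² = (2*√30)² = 120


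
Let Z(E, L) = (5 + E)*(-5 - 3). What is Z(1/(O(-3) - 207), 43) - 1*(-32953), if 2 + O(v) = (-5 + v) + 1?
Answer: 888652/27 ≈ 32913.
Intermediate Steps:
O(v) = -6 + v (O(v) = -2 + ((-5 + v) + 1) = -2 + (-4 + v) = -6 + v)
Z(E, L) = -40 - 8*E (Z(E, L) = (5 + E)*(-8) = -40 - 8*E)
Z(1/(O(-3) - 207), 43) - 1*(-32953) = (-40 - 8/((-6 - 3) - 207)) - 1*(-32953) = (-40 - 8/(-9 - 207)) + 32953 = (-40 - 8/(-216)) + 32953 = (-40 - 8*(-1/216)) + 32953 = (-40 + 1/27) + 32953 = -1079/27 + 32953 = 888652/27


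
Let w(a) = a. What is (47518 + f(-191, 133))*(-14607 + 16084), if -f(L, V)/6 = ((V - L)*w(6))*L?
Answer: 3360680134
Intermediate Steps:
f(L, V) = -6*L*(-6*L + 6*V) (f(L, V) = -6*(V - L)*6*L = -6*(-6*L + 6*V)*L = -6*L*(-6*L + 6*V))
(47518 + f(-191, 133))*(-14607 + 16084) = (47518 + 36*(-191)*(-191 - 1*133))*(-14607 + 16084) = (47518 + 36*(-191)*(-191 - 133))*1477 = (47518 + 36*(-191)*(-324))*1477 = (47518 + 2227824)*1477 = 2275342*1477 = 3360680134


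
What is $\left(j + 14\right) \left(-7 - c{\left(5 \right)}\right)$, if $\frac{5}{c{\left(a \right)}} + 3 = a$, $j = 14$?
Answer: $-266$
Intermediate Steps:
$c{\left(a \right)} = \frac{5}{-3 + a}$
$\left(j + 14\right) \left(-7 - c{\left(5 \right)}\right) = \left(14 + 14\right) \left(-7 - \frac{5}{-3 + 5}\right) = 28 \left(-7 - \frac{5}{2}\right) = 28 \left(- \frac{19}{2}\right) = -266$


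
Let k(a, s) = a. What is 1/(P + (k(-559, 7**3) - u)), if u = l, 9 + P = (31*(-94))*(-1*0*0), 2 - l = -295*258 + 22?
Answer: -1/76658 ≈ -1.3045e-5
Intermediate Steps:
l = 76090 (l = 2 - (-295*258 + 22) = 2 - (-76110 + 22) = 2 - 1*(-76088) = 2 + 76088 = 76090)
P = -9 (P = -9 + (31*(-94))*(-1*0*0) = -9 - 0*0 = -9 - 2914*0 = -9 + 0 = -9)
u = 76090
1/(P + (k(-559, 7**3) - u)) = 1/(-9 + (-559 - 1*76090)) = 1/(-9 + (-559 - 76090)) = 1/(-9 - 76649) = 1/(-76658) = -1/76658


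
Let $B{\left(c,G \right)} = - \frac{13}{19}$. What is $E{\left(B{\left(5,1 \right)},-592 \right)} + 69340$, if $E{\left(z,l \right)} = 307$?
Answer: $69647$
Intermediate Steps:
$B{\left(c,G \right)} = - \frac{13}{19}$ ($B{\left(c,G \right)} = \left(-13\right) \frac{1}{19} = - \frac{13}{19}$)
$E{\left(B{\left(5,1 \right)},-592 \right)} + 69340 = 307 + 69340 = 69647$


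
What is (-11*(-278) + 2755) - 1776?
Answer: 4037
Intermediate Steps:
(-11*(-278) + 2755) - 1776 = (3058 + 2755) - 1776 = 5813 - 1776 = 4037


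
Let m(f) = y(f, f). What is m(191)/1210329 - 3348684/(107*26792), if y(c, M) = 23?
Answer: -44053732847/37714167378 ≈ -1.1681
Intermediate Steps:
m(f) = 23
m(191)/1210329 - 3348684/(107*26792) = 23/1210329 - 3348684/(107*26792) = 23*(1/1210329) - 3348684/2866744 = 1/52623 - 3348684*1/2866744 = 1/52623 - 837171/716686 = -44053732847/37714167378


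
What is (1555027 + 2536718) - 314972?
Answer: 3776773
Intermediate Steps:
(1555027 + 2536718) - 314972 = 4091745 - 314972 = 3776773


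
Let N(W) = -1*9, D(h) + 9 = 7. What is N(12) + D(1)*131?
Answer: -271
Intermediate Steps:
D(h) = -2 (D(h) = -9 + 7 = -2)
N(W) = -9
N(12) + D(1)*131 = -9 - 2*131 = -9 - 262 = -271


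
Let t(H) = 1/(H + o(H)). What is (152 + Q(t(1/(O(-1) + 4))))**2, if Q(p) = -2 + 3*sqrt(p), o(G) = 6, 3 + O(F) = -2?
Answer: 112509/5 + 180*sqrt(5) ≈ 22904.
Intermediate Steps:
O(F) = -5 (O(F) = -3 - 2 = -5)
t(H) = 1/(6 + H) (t(H) = 1/(H + 6) = 1/(6 + H))
(152 + Q(t(1/(O(-1) + 4))))**2 = (152 + (-2 + 3*sqrt(1/(6 + 1/(-5 + 4)))))**2 = (152 + (-2 + 3*sqrt(1/(6 + 1/(-1)))))**2 = (152 + (-2 + 3*sqrt(1/(6 - 1))))**2 = (152 + (-2 + 3*sqrt(1/5)))**2 = (152 + (-2 + 3*(sqrt(5)/5)))**2 = (152 + (-2 + 3*sqrt(5)/5))**2 = (150 + 3*sqrt(5)/5)**2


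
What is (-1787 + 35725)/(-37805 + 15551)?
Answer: -16969/11127 ≈ -1.5250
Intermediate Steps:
(-1787 + 35725)/(-37805 + 15551) = 33938/(-22254) = 33938*(-1/22254) = -16969/11127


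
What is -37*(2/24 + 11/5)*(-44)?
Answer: 55759/15 ≈ 3717.3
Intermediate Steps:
-37*(2/24 + 11/5)*(-44) = -37*(2*(1/24) + 11*(⅕))*(-44) = -37*(1/12 + 11/5)*(-44) = -37*137/60*(-44) = -5069/60*(-44) = 55759/15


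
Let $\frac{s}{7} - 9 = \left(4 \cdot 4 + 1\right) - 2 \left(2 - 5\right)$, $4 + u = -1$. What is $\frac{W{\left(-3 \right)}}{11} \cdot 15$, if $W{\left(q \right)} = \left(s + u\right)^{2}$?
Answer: $\frac{719415}{11} \approx 65401.0$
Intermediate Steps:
$u = -5$ ($u = -4 - 1 = -5$)
$s = 224$ ($s = 63 + 7 \left(\left(4 \cdot 4 + 1\right) - 2 \left(2 - 5\right)\right) = 63 + 7 \left(\left(16 + 1\right) - 2 \left(-3\right)\right) = 63 + 7 \left(17 - -6\right) = 63 + 7 \left(17 + 6\right) = 63 + 7 \cdot 23 = 63 + 161 = 224$)
$W{\left(q \right)} = 47961$ ($W{\left(q \right)} = \left(224 - 5\right)^{2} = 219^{2} = 47961$)
$\frac{W{\left(-3 \right)}}{11} \cdot 15 = \frac{1}{11} \cdot 47961 \cdot 15 = \frac{47961}{11} \cdot 15 = \frac{719415}{11}$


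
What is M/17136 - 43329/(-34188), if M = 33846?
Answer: 48949/15096 ≈ 3.2425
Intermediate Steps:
M/17136 - 43329/(-34188) = 33846/17136 - 43329/(-34188) = 33846*(1/17136) - 43329*(-1/34188) = 5641/2856 + 1313/1036 = 48949/15096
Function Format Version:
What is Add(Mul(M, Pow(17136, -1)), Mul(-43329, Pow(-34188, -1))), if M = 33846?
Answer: Rational(48949, 15096) ≈ 3.2425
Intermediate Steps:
Add(Mul(M, Pow(17136, -1)), Mul(-43329, Pow(-34188, -1))) = Add(Mul(33846, Pow(17136, -1)), Mul(-43329, Pow(-34188, -1))) = Add(Mul(33846, Rational(1, 17136)), Mul(-43329, Rational(-1, 34188))) = Add(Rational(5641, 2856), Rational(1313, 1036)) = Rational(48949, 15096)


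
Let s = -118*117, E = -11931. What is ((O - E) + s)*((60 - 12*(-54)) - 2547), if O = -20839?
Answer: 41771046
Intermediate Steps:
s = -13806
((O - E) + s)*((60 - 12*(-54)) - 2547) = ((-20839 - 1*(-11931)) - 13806)*((60 - 12*(-54)) - 2547) = ((-20839 + 11931) - 13806)*((60 + 648) - 2547) = (-8908 - 13806)*(708 - 2547) = -22714*(-1839) = 41771046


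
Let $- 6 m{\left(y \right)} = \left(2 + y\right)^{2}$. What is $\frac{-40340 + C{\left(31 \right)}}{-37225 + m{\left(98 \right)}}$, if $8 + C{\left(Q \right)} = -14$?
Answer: $\frac{121086}{116675} \approx 1.0378$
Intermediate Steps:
$m{\left(y \right)} = - \frac{\left(2 + y\right)^{2}}{6}$
$C{\left(Q \right)} = -22$ ($C{\left(Q \right)} = -8 - 14 = -22$)
$\frac{-40340 + C{\left(31 \right)}}{-37225 + m{\left(98 \right)}} = \frac{-40340 - 22}{-37225 - \frac{\left(2 + 98\right)^{2}}{6}} = - \frac{40362}{-37225 - \frac{100^{2}}{6}} = - \frac{40362}{-37225 - \frac{5000}{3}} = - \frac{40362}{- \frac{116675}{3}} = \left(-40362\right) \left(- \frac{3}{116675}\right) = \frac{121086}{116675}$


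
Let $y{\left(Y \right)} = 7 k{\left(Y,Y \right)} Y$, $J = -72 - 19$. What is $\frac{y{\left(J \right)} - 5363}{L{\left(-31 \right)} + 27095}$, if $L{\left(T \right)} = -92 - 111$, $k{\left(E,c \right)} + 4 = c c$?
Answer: $- \frac{1319453}{6723} \approx -196.26$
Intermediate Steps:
$k{\left(E,c \right)} = -4 + c^{2}$ ($k{\left(E,c \right)} = -4 + c c = -4 + c^{2}$)
$J = -91$ ($J = -72 - 19 = -91$)
$L{\left(T \right)} = -203$
$y{\left(Y \right)} = Y \left(-28 + 7 Y^{2}\right)$ ($y{\left(Y \right)} = 7 \left(-4 + Y^{2}\right) Y = \left(-28 + 7 Y^{2}\right) Y = Y \left(-28 + 7 Y^{2}\right)$)
$\frac{y{\left(J \right)} - 5363}{L{\left(-31 \right)} + 27095} = \frac{7 \left(-91\right) \left(-4 + \left(-91\right)^{2}\right) - 5363}{-203 + 27095} = \frac{7 \left(-91\right) \left(-4 + 8281\right) - 5363}{26892} = \left(7 \left(-91\right) 8277 - 5363\right) \frac{1}{26892} = \left(-5272449 - 5363\right) \frac{1}{26892} = \left(-5277812\right) \frac{1}{26892} = - \frac{1319453}{6723}$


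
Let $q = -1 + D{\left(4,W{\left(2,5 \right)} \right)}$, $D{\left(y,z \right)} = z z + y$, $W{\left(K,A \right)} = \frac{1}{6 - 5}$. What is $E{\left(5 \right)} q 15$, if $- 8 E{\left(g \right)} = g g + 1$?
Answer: $-195$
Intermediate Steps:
$W{\left(K,A \right)} = 1$ ($W{\left(K,A \right)} = 1^{-1} = 1$)
$E{\left(g \right)} = - \frac{1}{8} - \frac{g^{2}}{8}$ ($E{\left(g \right)} = - \frac{g g + 1}{8} = - \frac{g^{2} + 1}{8} = - \frac{1 + g^{2}}{8} = - \frac{1}{8} - \frac{g^{2}}{8}$)
$D{\left(y,z \right)} = y + z^{2}$ ($D{\left(y,z \right)} = z^{2} + y = y + z^{2}$)
$q = 4$ ($q = -1 + \left(4 + 1^{2}\right) = -1 + \left(4 + 1\right) = -1 + 5 = 4$)
$E{\left(5 \right)} q 15 = \left(- \frac{1}{8} - \frac{5^{2}}{8}\right) 4 \cdot 15 = \left(- \frac{1}{8} - \frac{25}{8}\right) 4 \cdot 15 = \left(- \frac{13}{4}\right) 4 \cdot 15 = \left(-13\right) 15 = -195$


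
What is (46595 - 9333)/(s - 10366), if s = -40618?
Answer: -18631/25492 ≈ -0.73086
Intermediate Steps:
(46595 - 9333)/(s - 10366) = (46595 - 9333)/(-40618 - 10366) = 37262/(-50984) = 37262*(-1/50984) = -18631/25492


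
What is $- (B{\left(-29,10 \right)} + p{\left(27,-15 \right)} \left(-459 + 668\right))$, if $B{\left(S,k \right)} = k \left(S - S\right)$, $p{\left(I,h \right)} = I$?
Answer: $-5643$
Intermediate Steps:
$B{\left(S,k \right)} = 0$ ($B{\left(S,k \right)} = k 0 = 0$)
$- (B{\left(-29,10 \right)} + p{\left(27,-15 \right)} \left(-459 + 668\right)) = - (0 + 27 \left(-459 + 668\right)) = - (0 + 27 \cdot 209) = - (0 + 5643) = \left(-1\right) 5643 = -5643$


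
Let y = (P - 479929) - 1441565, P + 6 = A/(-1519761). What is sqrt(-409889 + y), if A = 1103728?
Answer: I*sqrt(5384749062182200077)/1519761 ≈ 1526.9*I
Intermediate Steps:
P = -10222294/1519761 (P = -6 + 1103728/(-1519761) = -6 + 1103728*(-1/1519761) = -6 - 1103728/1519761 = -10222294/1519761 ≈ -6.7262)
y = -2920221865228/1519761 (y = (-10222294/1519761 - 479929) - 1441565 = -729387599263/1519761 - 1441565 = -2920221865228/1519761 ≈ -1.9215e+6)
sqrt(-409889 + y) = sqrt(-409889 - 2920221865228/1519761) = sqrt(-3543155181757/1519761) = I*sqrt(5384749062182200077)/1519761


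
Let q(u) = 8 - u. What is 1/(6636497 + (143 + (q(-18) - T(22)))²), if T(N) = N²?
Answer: 1/6735722 ≈ 1.4846e-7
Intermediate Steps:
1/(6636497 + (143 + (q(-18) - T(22)))²) = 1/(6636497 + (143 + ((8 - 1*(-18)) - 1*22²))²) = 1/(6636497 + (143 + ((8 + 18) - 1*484))²) = 1/(6636497 + (143 + (26 - 484))²) = 1/(6636497 + (143 - 458)²) = 1/(6636497 + (-315)²) = 1/(6636497 + 99225) = 1/6735722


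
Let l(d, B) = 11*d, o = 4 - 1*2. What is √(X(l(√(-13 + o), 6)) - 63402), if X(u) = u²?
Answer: I*√64733 ≈ 254.43*I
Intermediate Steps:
o = 2 (o = 4 - 2 = 2)
√(X(l(√(-13 + o), 6)) - 63402) = √((11*√(-13 + 2))² - 63402) = √((11*√(-11))² - 63402) = √((11*(I*√11))² - 63402) = √((11*I*√11)² - 63402) = √(-1331 - 63402) = √(-64733) = I*√64733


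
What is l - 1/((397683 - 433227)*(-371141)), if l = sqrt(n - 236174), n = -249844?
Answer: -1/13191835704 + 3*I*sqrt(54002) ≈ -7.5804e-11 + 697.15*I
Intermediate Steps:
l = 3*I*sqrt(54002) (l = sqrt(-249844 - 236174) = sqrt(-486018) = 3*I*sqrt(54002) ≈ 697.15*I)
l - 1/((397683 - 433227)*(-371141)) = 3*I*sqrt(54002) - 1/((397683 - 433227)*(-371141)) = 3*I*sqrt(54002) - (-1)/((-35544)*371141) = 3*I*sqrt(54002) - (-1)*(-1)/(35544*371141) = 3*I*sqrt(54002) - 1*1/13191835704 = 3*I*sqrt(54002) - 1/13191835704 = -1/13191835704 + 3*I*sqrt(54002)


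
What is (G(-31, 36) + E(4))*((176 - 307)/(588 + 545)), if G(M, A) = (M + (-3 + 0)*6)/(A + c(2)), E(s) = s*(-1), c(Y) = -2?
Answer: 24235/38522 ≈ 0.62912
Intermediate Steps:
E(s) = -s
G(M, A) = (-18 + M)/(-2 + A) (G(M, A) = (M + (-3 + 0)*6)/(A - 2) = (M - 3*6)/(-2 + A) = (M - 18)/(-2 + A) = (-18 + M)/(-2 + A))
(G(-31, 36) + E(4))*((176 - 307)/(588 + 545)) = ((-18 - 31)/(-2 + 36) - 1*4)*((176 - 307)/(588 + 545)) = (-49/34 - 4)*(-131/1133) = -185/34*(-131/1133) = 24235/38522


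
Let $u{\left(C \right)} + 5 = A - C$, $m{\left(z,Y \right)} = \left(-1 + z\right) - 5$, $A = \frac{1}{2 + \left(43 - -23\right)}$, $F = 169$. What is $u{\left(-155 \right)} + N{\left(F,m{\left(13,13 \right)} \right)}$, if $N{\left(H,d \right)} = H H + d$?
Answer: $\frac{1952825}{68} \approx 28718.0$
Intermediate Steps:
$A = \frac{1}{68}$ ($A = \frac{1}{2 + \left(43 + 23\right)} = \frac{1}{2 + 66} = \frac{1}{68} \approx 0.014706$)
$m{\left(z,Y \right)} = -6 + z$
$N{\left(H,d \right)} = d + H^{2}$ ($N{\left(H,d \right)} = H^{2} + d = d + H^{2}$)
$u{\left(C \right)} = - \frac{339}{68} - C$ ($u{\left(C \right)} = -5 - \left(- \frac{1}{68} + C\right) = - \frac{339}{68} - C$)
$u{\left(-155 \right)} + N{\left(F,m{\left(13,13 \right)} \right)} = \left(- \frac{339}{68} - -155\right) + \left(\left(-6 + 13\right) + 169^{2}\right) = \left(- \frac{339}{68} + 155\right) + \left(7 + 28561\right) = \frac{10201}{68} + 28568 = \frac{1952825}{68}$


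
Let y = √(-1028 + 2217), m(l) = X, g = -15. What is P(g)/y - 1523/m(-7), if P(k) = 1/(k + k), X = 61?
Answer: -1523/61 - √1189/35670 ≈ -24.968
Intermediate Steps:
m(l) = 61
P(k) = 1/(2*k)
y = √1189 ≈ 34.482
P(g)/y - 1523/m(-7) = ((½)/(-15))/(√1189) - 1523/61 = ((½)*(-1/15))*(√1189/1189) - 1523*1/61 = -√1189/35670 - 1523/61 = -1523/61 - √1189/35670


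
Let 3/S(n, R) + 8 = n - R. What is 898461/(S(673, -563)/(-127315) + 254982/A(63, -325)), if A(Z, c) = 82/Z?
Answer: 1919728327466940/418578351756979 ≈ 4.5863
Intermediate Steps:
S(n, R) = 3/(-8 + n - R) (S(n, R) = 3/(-8 + (n - R)) = 3/(-8 + n - R))
898461/(S(673, -563)/(-127315) + 254982/A(63, -325)) = 898461/((3/(-8 + 673 - 1*(-563)))/(-127315) + 254982/((82/63))) = 898461/((3/(-8 + 673 + 563))*(-1/127315) + 254982/((82*(1/63)))) = 898461/((3/1228)*(-1/127315) + 254982/(82/63)) = 898461/((3*(1/1228))*(-1/127315) + 254982*(63/82)) = 898461/((3/1228)*(-1/127315) + 8031933/41) = 898461/(-3/156342820 + 8031933/41) = 898461/(1255735055270937/6410055620) = 898461*(6410055620/1255735055270937) = 1919728327466940/418578351756979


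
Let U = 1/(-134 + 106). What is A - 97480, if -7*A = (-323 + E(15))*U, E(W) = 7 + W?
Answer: -2729483/28 ≈ -97482.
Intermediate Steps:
U = -1/28 (U = 1/(-28) = -1/28 ≈ -0.035714)
A = -43/28 (A = -(-323 + (7 + 15))*(-1)/(7*28) = -(-323 + 22)*(-1)/(7*28) = -(-43)*(-1)/28 = -1/7*43/4 = -43/28 ≈ -1.5357)
A - 97480 = -43/28 - 97480 = -2729483/28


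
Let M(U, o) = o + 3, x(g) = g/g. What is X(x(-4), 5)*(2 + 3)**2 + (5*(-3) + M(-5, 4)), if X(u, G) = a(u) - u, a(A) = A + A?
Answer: 17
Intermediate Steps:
a(A) = 2*A
x(g) = 1
M(U, o) = 3 + o
X(u, G) = u (X(u, G) = 2*u - u = u)
X(x(-4), 5)*(2 + 3)**2 + (5*(-3) + M(-5, 4)) = 1*(2 + 3)**2 + (5*(-3) + (3 + 4)) = 1*5**2 + (-15 + 7) = 1*25 - 8 = 25 - 8 = 17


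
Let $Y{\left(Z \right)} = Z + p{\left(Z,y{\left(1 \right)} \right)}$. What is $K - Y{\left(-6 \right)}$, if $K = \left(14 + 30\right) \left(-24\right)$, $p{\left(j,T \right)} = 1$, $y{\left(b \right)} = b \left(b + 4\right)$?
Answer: $-1051$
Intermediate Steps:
$y{\left(b \right)} = b \left(4 + b\right)$
$Y{\left(Z \right)} = 1 + Z$ ($Y{\left(Z \right)} = Z + 1 = 1 + Z$)
$K = -1056$ ($K = 44 \left(-24\right) = -1056$)
$K - Y{\left(-6 \right)} = -1056 - \left(1 - 6\right) = -1056 - -5 = -1056 + 5 = -1051$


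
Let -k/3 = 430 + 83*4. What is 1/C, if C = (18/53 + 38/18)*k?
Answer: -53/296926 ≈ -0.00017850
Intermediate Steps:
k = -2286 (k = -3*(430 + 83*4) = -3*(430 + 332) = -3*762 = -2286)
C = -296926/53 (C = (18/53 + 38/18)*(-2286) = (18*(1/53) + 38*(1/18))*(-2286) = (18/53 + 19/9)*(-2286) = (1169/477)*(-2286) = -296926/53 ≈ -5602.4)
1/C = 1/(-296926/53) = -53/296926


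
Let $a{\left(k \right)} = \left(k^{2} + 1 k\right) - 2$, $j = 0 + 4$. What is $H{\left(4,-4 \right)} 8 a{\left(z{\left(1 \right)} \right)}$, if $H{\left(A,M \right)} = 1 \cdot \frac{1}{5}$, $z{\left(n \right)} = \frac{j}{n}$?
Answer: $\frac{144}{5} \approx 28.8$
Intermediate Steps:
$j = 4$
$z{\left(n \right)} = \frac{4}{n}$
$H{\left(A,M \right)} = \frac{1}{5}$ ($H{\left(A,M \right)} = 1 \cdot \frac{1}{5} = \frac{1}{5}$)
$a{\left(k \right)} = -2 + k + k^{2}$ ($a{\left(k \right)} = \left(k^{2} + k\right) - 2 = \left(k + k^{2}\right) - 2 = -2 + k + k^{2}$)
$H{\left(4,-4 \right)} 8 a{\left(z{\left(1 \right)} \right)} = \frac{1}{5} \cdot 8 \left(-2 + \frac{4}{1} + \left(\frac{4}{1}\right)^{2}\right) = \frac{8 \left(-2 + 4 \cdot 1 + \left(4 \cdot 1\right)^{2}\right)}{5} = \frac{8 \left(-2 + 4 + 4^{2}\right)}{5} = \frac{8 \left(-2 + 4 + 16\right)}{5} = \frac{8}{5} \cdot 18 = \frac{144}{5}$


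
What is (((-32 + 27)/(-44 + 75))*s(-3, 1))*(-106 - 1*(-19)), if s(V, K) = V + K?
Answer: -870/31 ≈ -28.065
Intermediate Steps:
s(V, K) = K + V
(((-32 + 27)/(-44 + 75))*s(-3, 1))*(-106 - 1*(-19)) = (((-32 + 27)/(-44 + 75))*(1 - 3))*(-106 - 1*(-19)) = (-5/31*(-2))*(-106 + 19) = (-5*1/31*(-2))*(-87) = -5/31*(-2)*(-87) = (10/31)*(-87) = -870/31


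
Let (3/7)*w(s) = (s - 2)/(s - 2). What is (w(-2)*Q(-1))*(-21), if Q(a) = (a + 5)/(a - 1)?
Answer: 98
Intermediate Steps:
Q(a) = (5 + a)/(-1 + a)
w(s) = 7/3 (w(s) = 7*((s - 2)/(s - 2))/3 = 7*((-2 + s)/(-2 + s))/3 = (7/3)*1 = 7/3)
(w(-2)*Q(-1))*(-21) = (7*((5 - 1)/(-1 - 1))/3)*(-21) = (7*(4/(-2))/3)*(-21) = (7*(-1/2*4)/3)*(-21) = ((7/3)*(-2))*(-21) = -14/3*(-21) = 98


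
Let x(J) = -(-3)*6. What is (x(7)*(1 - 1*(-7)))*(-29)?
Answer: -4176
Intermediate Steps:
x(J) = 18 (x(J) = -1*(-18) = 18)
(x(7)*(1 - 1*(-7)))*(-29) = (18*(1 - 1*(-7)))*(-29) = (18*(1 + 7))*(-29) = (18*8)*(-29) = 144*(-29) = -4176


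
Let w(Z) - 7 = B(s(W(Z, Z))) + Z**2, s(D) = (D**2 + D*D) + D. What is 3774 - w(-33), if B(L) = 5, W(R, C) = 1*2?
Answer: 2673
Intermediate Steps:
W(R, C) = 2
s(D) = D + 2*D**2 (s(D) = (D**2 + D**2) + D = 2*D**2 + D = D + 2*D**2)
w(Z) = 12 + Z**2 (w(Z) = 7 + (5 + Z**2) = 12 + Z**2)
3774 - w(-33) = 3774 - (12 + (-33)**2) = 3774 - (12 + 1089) = 3774 - 1*1101 = 3774 - 1101 = 2673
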